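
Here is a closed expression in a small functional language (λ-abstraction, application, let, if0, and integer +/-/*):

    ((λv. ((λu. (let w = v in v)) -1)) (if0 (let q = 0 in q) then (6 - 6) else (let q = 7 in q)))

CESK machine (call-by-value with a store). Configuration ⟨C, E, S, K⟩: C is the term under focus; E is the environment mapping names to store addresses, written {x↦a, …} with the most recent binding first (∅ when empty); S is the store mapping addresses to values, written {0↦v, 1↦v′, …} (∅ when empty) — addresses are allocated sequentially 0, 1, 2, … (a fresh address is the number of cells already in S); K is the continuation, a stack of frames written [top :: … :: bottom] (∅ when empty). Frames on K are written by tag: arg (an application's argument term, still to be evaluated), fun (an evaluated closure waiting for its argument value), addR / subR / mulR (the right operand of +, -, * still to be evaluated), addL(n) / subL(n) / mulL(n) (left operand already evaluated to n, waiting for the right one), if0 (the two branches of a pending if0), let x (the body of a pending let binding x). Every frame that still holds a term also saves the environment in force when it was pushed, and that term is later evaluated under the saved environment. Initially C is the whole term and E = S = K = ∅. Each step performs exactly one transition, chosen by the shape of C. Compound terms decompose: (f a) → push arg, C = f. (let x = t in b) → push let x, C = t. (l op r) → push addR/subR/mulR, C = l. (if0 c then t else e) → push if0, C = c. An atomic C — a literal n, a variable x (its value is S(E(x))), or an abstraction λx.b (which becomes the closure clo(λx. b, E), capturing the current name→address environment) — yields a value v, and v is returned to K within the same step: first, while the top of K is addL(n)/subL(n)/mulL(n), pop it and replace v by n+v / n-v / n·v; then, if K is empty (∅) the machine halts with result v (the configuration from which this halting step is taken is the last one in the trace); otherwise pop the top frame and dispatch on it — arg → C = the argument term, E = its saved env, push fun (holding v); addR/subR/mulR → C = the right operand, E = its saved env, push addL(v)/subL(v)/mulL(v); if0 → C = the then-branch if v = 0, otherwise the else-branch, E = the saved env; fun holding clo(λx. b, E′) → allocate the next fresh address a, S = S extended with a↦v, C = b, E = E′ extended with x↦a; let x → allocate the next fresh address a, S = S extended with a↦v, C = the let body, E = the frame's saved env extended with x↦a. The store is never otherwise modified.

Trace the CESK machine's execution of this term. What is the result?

t=0: ⟨C=((λv. ((λu. (let w = v in v)) -1)) (if0 (let q = 0 in q) then (6 - 6) else (let q = 7 in q))); E=∅; S=∅; K=∅⟩
t=1: ⟨C=(λv. ((λu. (let w = v in v)) -1)); E=∅; S=∅; K=[arg]⟩
t=2: ⟨C=(if0 (let q = 0 in q) then (6 - 6) else (let q = 7 in q)); E=∅; S=∅; K=[fun]⟩
t=3: ⟨C=(let q = 0 in q); E=∅; S=∅; K=[if0 :: fun]⟩
t=4: ⟨C=0; E=∅; S=∅; K=[let q :: if0 :: fun]⟩
t=5: ⟨C=q; E={q↦0}; S={0↦0}; K=[if0 :: fun]⟩
t=6: ⟨C=(6 - 6); E=∅; S={0↦0}; K=[fun]⟩
t=7: ⟨C=6; E=∅; S={0↦0}; K=[subR :: fun]⟩
t=8: ⟨C=6; E=∅; S={0↦0}; K=[subL(6) :: fun]⟩
t=9: ⟨C=((λu. (let w = v in v)) -1); E={v↦1}; S={0↦0, 1↦0}; K=∅⟩
t=10: ⟨C=(λu. (let w = v in v)); E={v↦1}; S={0↦0, 1↦0}; K=[arg]⟩
t=11: ⟨C=-1; E={v↦1}; S={0↦0, 1↦0}; K=[fun]⟩
t=12: ⟨C=(let w = v in v); E={u↦2, v↦1}; S={0↦0, 1↦0, 2↦-1}; K=∅⟩
t=13: ⟨C=v; E={u↦2, v↦1}; S={0↦0, 1↦0, 2↦-1}; K=[let w]⟩
t=14: ⟨C=v; E={w↦3, u↦2, v↦1}; S={0↦0, 1↦0, 2↦-1, 3↦0}; K=∅⟩
→ final value 0

Answer: 0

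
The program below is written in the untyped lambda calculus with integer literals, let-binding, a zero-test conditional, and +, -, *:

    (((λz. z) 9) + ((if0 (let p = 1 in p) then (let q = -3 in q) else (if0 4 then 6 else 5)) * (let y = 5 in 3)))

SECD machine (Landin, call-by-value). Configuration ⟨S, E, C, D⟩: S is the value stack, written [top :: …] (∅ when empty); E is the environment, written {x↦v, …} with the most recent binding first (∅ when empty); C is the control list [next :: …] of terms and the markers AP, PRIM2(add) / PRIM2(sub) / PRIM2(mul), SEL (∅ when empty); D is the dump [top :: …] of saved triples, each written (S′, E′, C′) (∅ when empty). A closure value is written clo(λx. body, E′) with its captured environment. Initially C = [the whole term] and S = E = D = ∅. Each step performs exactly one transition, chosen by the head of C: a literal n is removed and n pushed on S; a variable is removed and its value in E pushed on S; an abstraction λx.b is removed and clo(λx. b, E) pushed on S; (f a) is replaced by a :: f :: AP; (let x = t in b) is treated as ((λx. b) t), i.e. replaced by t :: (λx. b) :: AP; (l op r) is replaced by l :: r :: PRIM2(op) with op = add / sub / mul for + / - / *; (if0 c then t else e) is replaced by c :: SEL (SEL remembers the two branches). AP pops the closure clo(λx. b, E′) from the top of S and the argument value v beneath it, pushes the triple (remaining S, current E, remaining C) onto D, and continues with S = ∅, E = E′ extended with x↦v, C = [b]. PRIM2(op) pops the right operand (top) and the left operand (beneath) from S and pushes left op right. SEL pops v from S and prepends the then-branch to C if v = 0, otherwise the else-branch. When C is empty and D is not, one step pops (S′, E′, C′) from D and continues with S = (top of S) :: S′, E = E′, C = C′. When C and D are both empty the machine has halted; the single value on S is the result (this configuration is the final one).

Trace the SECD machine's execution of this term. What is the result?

Answer: 24

Machine steps:
[0] ⟨S=∅; E=∅; C=[(((λz. z) 9) + ((if0 (let p = 1 in p) then (let q = -3 in q) else (if0 4 then 6 else 5)) * (let y = 5 in 3)))]; D=∅⟩
[1] ⟨S=∅; E=∅; C=[((λz. z) 9) :: ((if0 (let p = 1 in p) then (let q = -3 in q) else (if0 4 then 6 else 5)) * (let y = 5 in 3)) :: PRIM2(add)]; D=∅⟩
[2] ⟨S=∅; E=∅; C=[9 :: (λz. z) :: AP :: ((if0 (let p = 1 in p) then (let q = -3 in q) else (if0 4 then 6 else 5)) * (let y = 5 in 3)) :: PRIM2(add)]; D=∅⟩
[3] ⟨S=[9]; E=∅; C=[(λz. z) :: AP :: ((if0 (let p = 1 in p) then (let q = -3 in q) else (if0 4 then 6 else 5)) * (let y = 5 in 3)) :: PRIM2(add)]; D=∅⟩
[4] ⟨S=[clo(λz. z, ∅) :: 9]; E=∅; C=[AP :: ((if0 (let p = 1 in p) then (let q = -3 in q) else (if0 4 then 6 else 5)) * (let y = 5 in 3)) :: PRIM2(add)]; D=∅⟩
[5] ⟨S=∅; E={z↦9}; C=[z]; D=[(∅, ∅, [((if0 (let p = 1 in p) then (let q = -3 in q) else (if0 4 then 6 else 5)) * (let y = 5 in 3)) :: PRIM2(add)])]⟩
[6] ⟨S=[9]; E={z↦9}; C=∅; D=[(∅, ∅, [((if0 (let p = 1 in p) then (let q = -3 in q) else (if0 4 then 6 else 5)) * (let y = 5 in 3)) :: PRIM2(add)])]⟩
[7] ⟨S=[9]; E=∅; C=[((if0 (let p = 1 in p) then (let q = -3 in q) else (if0 4 then 6 else 5)) * (let y = 5 in 3)) :: PRIM2(add)]; D=∅⟩
[8] ⟨S=[9]; E=∅; C=[(if0 (let p = 1 in p) then (let q = -3 in q) else (if0 4 then 6 else 5)) :: (let y = 5 in 3) :: PRIM2(mul) :: PRIM2(add)]; D=∅⟩
[9] ⟨S=[9]; E=∅; C=[(let p = 1 in p) :: SEL :: (let y = 5 in 3) :: PRIM2(mul) :: PRIM2(add)]; D=∅⟩
[10] ⟨S=[9]; E=∅; C=[1 :: (λp. p) :: AP :: SEL :: (let y = 5 in 3) :: PRIM2(mul) :: PRIM2(add)]; D=∅⟩
[11] ⟨S=[1 :: 9]; E=∅; C=[(λp. p) :: AP :: SEL :: (let y = 5 in 3) :: PRIM2(mul) :: PRIM2(add)]; D=∅⟩
[12] ⟨S=[clo(λp. p, ∅) :: 1 :: 9]; E=∅; C=[AP :: SEL :: (let y = 5 in 3) :: PRIM2(mul) :: PRIM2(add)]; D=∅⟩
[13] ⟨S=∅; E={p↦1}; C=[p]; D=[([9], ∅, [SEL :: (let y = 5 in 3) :: PRIM2(mul) :: PRIM2(add)])]⟩
[14] ⟨S=[1]; E={p↦1}; C=∅; D=[([9], ∅, [SEL :: (let y = 5 in 3) :: PRIM2(mul) :: PRIM2(add)])]⟩
[15] ⟨S=[1 :: 9]; E=∅; C=[SEL :: (let y = 5 in 3) :: PRIM2(mul) :: PRIM2(add)]; D=∅⟩
[16] ⟨S=[9]; E=∅; C=[(if0 4 then 6 else 5) :: (let y = 5 in 3) :: PRIM2(mul) :: PRIM2(add)]; D=∅⟩
[17] ⟨S=[9]; E=∅; C=[4 :: SEL :: (let y = 5 in 3) :: PRIM2(mul) :: PRIM2(add)]; D=∅⟩
[18] ⟨S=[4 :: 9]; E=∅; C=[SEL :: (let y = 5 in 3) :: PRIM2(mul) :: PRIM2(add)]; D=∅⟩
[19] ⟨S=[9]; E=∅; C=[5 :: (let y = 5 in 3) :: PRIM2(mul) :: PRIM2(add)]; D=∅⟩
[20] ⟨S=[5 :: 9]; E=∅; C=[(let y = 5 in 3) :: PRIM2(mul) :: PRIM2(add)]; D=∅⟩
[21] ⟨S=[5 :: 9]; E=∅; C=[5 :: (λy. 3) :: AP :: PRIM2(mul) :: PRIM2(add)]; D=∅⟩
[22] ⟨S=[5 :: 5 :: 9]; E=∅; C=[(λy. 3) :: AP :: PRIM2(mul) :: PRIM2(add)]; D=∅⟩
[23] ⟨S=[clo(λy. 3, ∅) :: 5 :: 5 :: 9]; E=∅; C=[AP :: PRIM2(mul) :: PRIM2(add)]; D=∅⟩
[24] ⟨S=∅; E={y↦5}; C=[3]; D=[([5 :: 9], ∅, [PRIM2(mul) :: PRIM2(add)])]⟩
[25] ⟨S=[3]; E={y↦5}; C=∅; D=[([5 :: 9], ∅, [PRIM2(mul) :: PRIM2(add)])]⟩
[26] ⟨S=[3 :: 5 :: 9]; E=∅; C=[PRIM2(mul) :: PRIM2(add)]; D=∅⟩
[27] ⟨S=[15 :: 9]; E=∅; C=[PRIM2(add)]; D=∅⟩
[28] ⟨S=[24]; E=∅; C=∅; D=∅⟩
→ final value 24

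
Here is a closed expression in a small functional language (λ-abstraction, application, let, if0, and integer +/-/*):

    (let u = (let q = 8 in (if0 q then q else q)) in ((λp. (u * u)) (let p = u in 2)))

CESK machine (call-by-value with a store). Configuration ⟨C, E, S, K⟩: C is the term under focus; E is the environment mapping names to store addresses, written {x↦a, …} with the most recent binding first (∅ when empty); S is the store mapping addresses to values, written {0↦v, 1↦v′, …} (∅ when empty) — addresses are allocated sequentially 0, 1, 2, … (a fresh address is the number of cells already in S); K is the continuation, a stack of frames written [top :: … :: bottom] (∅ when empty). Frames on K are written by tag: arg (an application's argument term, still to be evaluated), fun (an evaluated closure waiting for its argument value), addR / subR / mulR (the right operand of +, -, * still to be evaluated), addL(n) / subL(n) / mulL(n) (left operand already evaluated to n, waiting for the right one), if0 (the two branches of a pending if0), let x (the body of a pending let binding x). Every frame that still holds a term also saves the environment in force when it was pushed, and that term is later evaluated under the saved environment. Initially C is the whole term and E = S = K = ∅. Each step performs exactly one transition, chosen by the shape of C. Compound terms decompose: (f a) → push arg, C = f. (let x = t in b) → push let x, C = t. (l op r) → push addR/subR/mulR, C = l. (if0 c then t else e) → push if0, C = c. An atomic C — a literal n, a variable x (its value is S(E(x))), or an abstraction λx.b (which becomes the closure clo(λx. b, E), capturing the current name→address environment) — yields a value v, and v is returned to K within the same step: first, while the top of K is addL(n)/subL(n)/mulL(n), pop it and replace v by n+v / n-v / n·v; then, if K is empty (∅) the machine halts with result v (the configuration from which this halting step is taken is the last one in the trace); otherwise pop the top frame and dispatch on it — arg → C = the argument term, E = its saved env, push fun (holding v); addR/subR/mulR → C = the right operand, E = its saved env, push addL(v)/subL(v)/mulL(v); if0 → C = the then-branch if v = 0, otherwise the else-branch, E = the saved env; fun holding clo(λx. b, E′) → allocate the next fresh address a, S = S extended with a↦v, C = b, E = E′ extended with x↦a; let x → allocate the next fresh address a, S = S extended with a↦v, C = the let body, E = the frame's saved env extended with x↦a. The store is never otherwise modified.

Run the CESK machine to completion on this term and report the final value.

t=0: ⟨C=(let u = (let q = 8 in (if0 q then q else q)) in ((λp. (u * u)) (let p = u in 2))); E=∅; S=∅; K=∅⟩
t=1: ⟨C=(let q = 8 in (if0 q then q else q)); E=∅; S=∅; K=[let u]⟩
t=2: ⟨C=8; E=∅; S=∅; K=[let q :: let u]⟩
t=3: ⟨C=(if0 q then q else q); E={q↦0}; S={0↦8}; K=[let u]⟩
t=4: ⟨C=q; E={q↦0}; S={0↦8}; K=[if0 :: let u]⟩
t=5: ⟨C=q; E={q↦0}; S={0↦8}; K=[let u]⟩
t=6: ⟨C=((λp. (u * u)) (let p = u in 2)); E={u↦1}; S={0↦8, 1↦8}; K=∅⟩
t=7: ⟨C=(λp. (u * u)); E={u↦1}; S={0↦8, 1↦8}; K=[arg]⟩
t=8: ⟨C=(let p = u in 2); E={u↦1}; S={0↦8, 1↦8}; K=[fun]⟩
t=9: ⟨C=u; E={u↦1}; S={0↦8, 1↦8}; K=[let p :: fun]⟩
t=10: ⟨C=2; E={p↦2, u↦1}; S={0↦8, 1↦8, 2↦8}; K=[fun]⟩
t=11: ⟨C=(u * u); E={p↦3, u↦1}; S={0↦8, 1↦8, 2↦8, 3↦2}; K=∅⟩
t=12: ⟨C=u; E={p↦3, u↦1}; S={0↦8, 1↦8, 2↦8, 3↦2}; K=[mulR]⟩
t=13: ⟨C=u; E={p↦3, u↦1}; S={0↦8, 1↦8, 2↦8, 3↦2}; K=[mulL(8)]⟩
→ final value 64

Answer: 64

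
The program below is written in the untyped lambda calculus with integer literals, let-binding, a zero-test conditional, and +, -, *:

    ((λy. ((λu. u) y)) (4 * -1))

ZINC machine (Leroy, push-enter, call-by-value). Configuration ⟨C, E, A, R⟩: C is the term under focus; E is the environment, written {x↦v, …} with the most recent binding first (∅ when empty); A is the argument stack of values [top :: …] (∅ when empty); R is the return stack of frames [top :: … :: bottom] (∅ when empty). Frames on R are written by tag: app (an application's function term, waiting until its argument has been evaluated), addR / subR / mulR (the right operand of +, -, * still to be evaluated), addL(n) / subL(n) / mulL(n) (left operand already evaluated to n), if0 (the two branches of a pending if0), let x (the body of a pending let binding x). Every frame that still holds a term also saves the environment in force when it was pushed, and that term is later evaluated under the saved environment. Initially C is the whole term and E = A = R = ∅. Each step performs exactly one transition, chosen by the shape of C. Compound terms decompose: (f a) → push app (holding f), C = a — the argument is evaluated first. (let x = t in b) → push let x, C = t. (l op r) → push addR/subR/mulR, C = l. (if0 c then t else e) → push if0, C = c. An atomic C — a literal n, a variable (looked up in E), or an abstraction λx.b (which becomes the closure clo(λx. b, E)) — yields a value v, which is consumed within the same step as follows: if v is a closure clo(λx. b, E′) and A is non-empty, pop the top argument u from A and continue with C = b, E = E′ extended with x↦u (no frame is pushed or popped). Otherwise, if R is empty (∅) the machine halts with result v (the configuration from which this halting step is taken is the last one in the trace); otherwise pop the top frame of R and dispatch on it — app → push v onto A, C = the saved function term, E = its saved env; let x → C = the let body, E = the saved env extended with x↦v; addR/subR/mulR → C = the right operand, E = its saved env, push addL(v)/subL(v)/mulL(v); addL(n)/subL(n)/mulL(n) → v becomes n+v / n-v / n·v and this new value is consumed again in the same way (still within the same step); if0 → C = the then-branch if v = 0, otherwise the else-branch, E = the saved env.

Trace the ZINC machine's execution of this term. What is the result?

Answer: -4

Execution trace:
[0] ⟨C=((λy. ((λu. u) y)) (4 * -1)); E=∅; A=∅; R=∅⟩
[1] ⟨C=(4 * -1); E=∅; A=∅; R=[app]⟩
[2] ⟨C=4; E=∅; A=∅; R=[mulR :: app]⟩
[3] ⟨C=-1; E=∅; A=∅; R=[mulL(4) :: app]⟩
[4] ⟨C=(λy. ((λu. u) y)); E=∅; A=[-4]; R=∅⟩
[5] ⟨C=((λu. u) y); E={y↦-4}; A=∅; R=∅⟩
[6] ⟨C=y; E={y↦-4}; A=∅; R=[app]⟩
[7] ⟨C=(λu. u); E={y↦-4}; A=[-4]; R=∅⟩
[8] ⟨C=u; E={u↦-4, y↦-4}; A=∅; R=∅⟩
→ final value -4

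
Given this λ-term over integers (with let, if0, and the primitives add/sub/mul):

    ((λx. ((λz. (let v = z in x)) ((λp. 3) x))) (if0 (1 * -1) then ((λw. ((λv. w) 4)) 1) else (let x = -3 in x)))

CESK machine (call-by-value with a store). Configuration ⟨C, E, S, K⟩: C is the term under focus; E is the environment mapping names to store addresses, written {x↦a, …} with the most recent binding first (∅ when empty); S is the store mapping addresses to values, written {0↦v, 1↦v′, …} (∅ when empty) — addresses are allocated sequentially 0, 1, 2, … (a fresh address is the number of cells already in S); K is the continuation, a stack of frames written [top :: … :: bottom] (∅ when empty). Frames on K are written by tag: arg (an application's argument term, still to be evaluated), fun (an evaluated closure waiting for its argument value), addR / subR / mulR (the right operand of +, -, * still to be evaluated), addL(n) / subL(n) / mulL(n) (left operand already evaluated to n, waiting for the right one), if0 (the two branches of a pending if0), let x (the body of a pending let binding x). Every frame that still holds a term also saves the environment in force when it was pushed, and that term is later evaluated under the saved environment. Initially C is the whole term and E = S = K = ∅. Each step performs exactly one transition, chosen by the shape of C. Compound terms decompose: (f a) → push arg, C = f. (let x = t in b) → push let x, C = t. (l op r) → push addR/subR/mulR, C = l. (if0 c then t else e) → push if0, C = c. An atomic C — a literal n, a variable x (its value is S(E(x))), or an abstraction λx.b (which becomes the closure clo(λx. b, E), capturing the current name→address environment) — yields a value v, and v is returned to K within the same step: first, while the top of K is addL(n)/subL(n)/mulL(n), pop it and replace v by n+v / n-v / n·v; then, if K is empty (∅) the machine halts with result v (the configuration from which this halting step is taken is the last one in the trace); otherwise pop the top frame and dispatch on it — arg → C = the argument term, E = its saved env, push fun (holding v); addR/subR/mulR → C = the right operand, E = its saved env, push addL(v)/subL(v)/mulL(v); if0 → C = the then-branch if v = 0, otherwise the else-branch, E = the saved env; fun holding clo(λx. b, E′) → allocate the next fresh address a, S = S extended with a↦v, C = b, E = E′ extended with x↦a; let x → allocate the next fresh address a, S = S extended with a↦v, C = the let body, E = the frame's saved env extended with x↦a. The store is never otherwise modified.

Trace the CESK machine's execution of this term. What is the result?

step 0: <C=((λx. ((λz. (let v = z in x)) ((λp. 3) x))) (if0 (1 * -1) then ((λw. ((λv. w) 4)) 1) else (let x = -3 in x))), E=∅, S=∅, K=∅>
step 1: <C=(λx. ((λz. (let v = z in x)) ((λp. 3) x))), E=∅, S=∅, K=[arg]>
step 2: <C=(if0 (1 * -1) then ((λw. ((λv. w) 4)) 1) else (let x = -3 in x)), E=∅, S=∅, K=[fun]>
step 3: <C=(1 * -1), E=∅, S=∅, K=[if0 :: fun]>
step 4: <C=1, E=∅, S=∅, K=[mulR :: if0 :: fun]>
step 5: <C=-1, E=∅, S=∅, K=[mulL(1) :: if0 :: fun]>
step 6: <C=(let x = -3 in x), E=∅, S=∅, K=[fun]>
step 7: <C=-3, E=∅, S=∅, K=[let x :: fun]>
step 8: <C=x, E={x↦0}, S={0↦-3}, K=[fun]>
step 9: <C=((λz. (let v = z in x)) ((λp. 3) x)), E={x↦1}, S={0↦-3, 1↦-3}, K=∅>
step 10: <C=(λz. (let v = z in x)), E={x↦1}, S={0↦-3, 1↦-3}, K=[arg]>
step 11: <C=((λp. 3) x), E={x↦1}, S={0↦-3, 1↦-3}, K=[fun]>
step 12: <C=(λp. 3), E={x↦1}, S={0↦-3, 1↦-3}, K=[arg :: fun]>
step 13: <C=x, E={x↦1}, S={0↦-3, 1↦-3}, K=[fun :: fun]>
step 14: <C=3, E={p↦2, x↦1}, S={0↦-3, 1↦-3, 2↦-3}, K=[fun]>
step 15: <C=(let v = z in x), E={z↦3, x↦1}, S={0↦-3, 1↦-3, 2↦-3, 3↦3}, K=∅>
step 16: <C=z, E={z↦3, x↦1}, S={0↦-3, 1↦-3, 2↦-3, 3↦3}, K=[let v]>
step 17: <C=x, E={v↦4, z↦3, x↦1}, S={0↦-3, 1↦-3, 2↦-3, 3↦3, 4↦3}, K=∅>
→ final value -3

Answer: -3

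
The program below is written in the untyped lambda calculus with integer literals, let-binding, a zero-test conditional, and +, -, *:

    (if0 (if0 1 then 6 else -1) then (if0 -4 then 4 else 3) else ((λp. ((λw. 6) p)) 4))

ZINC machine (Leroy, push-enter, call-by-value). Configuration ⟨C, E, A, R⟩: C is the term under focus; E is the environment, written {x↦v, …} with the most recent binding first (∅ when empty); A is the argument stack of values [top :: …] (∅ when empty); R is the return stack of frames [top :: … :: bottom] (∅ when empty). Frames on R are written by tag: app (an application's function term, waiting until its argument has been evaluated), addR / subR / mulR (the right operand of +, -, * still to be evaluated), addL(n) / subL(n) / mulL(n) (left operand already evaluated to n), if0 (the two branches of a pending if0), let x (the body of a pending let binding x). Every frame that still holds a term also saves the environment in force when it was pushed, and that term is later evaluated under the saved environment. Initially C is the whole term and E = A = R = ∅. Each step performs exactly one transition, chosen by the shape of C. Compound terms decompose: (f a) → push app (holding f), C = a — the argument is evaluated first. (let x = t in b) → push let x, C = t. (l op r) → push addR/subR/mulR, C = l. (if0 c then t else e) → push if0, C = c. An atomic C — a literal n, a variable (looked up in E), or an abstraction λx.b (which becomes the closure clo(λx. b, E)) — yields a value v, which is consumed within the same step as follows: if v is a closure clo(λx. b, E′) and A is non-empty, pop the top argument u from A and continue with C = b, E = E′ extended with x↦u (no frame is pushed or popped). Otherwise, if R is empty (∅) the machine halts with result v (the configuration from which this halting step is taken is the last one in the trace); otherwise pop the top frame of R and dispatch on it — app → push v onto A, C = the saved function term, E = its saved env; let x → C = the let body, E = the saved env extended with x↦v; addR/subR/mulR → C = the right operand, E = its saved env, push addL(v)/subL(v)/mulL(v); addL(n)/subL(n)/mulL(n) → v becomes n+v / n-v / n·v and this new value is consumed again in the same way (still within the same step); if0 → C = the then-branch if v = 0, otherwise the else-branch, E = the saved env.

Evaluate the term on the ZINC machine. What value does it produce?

Answer: 6

Derivation:
t=0: ⟨C=(if0 (if0 1 then 6 else -1) then (if0 -4 then 4 else 3) else ((λp. ((λw. 6) p)) 4)); E=∅; A=∅; R=∅⟩
t=1: ⟨C=(if0 1 then 6 else -1); E=∅; A=∅; R=[if0]⟩
t=2: ⟨C=1; E=∅; A=∅; R=[if0 :: if0]⟩
t=3: ⟨C=-1; E=∅; A=∅; R=[if0]⟩
t=4: ⟨C=((λp. ((λw. 6) p)) 4); E=∅; A=∅; R=∅⟩
t=5: ⟨C=4; E=∅; A=∅; R=[app]⟩
t=6: ⟨C=(λp. ((λw. 6) p)); E=∅; A=[4]; R=∅⟩
t=7: ⟨C=((λw. 6) p); E={p↦4}; A=∅; R=∅⟩
t=8: ⟨C=p; E={p↦4}; A=∅; R=[app]⟩
t=9: ⟨C=(λw. 6); E={p↦4}; A=[4]; R=∅⟩
t=10: ⟨C=6; E={w↦4, p↦4}; A=∅; R=∅⟩
→ final value 6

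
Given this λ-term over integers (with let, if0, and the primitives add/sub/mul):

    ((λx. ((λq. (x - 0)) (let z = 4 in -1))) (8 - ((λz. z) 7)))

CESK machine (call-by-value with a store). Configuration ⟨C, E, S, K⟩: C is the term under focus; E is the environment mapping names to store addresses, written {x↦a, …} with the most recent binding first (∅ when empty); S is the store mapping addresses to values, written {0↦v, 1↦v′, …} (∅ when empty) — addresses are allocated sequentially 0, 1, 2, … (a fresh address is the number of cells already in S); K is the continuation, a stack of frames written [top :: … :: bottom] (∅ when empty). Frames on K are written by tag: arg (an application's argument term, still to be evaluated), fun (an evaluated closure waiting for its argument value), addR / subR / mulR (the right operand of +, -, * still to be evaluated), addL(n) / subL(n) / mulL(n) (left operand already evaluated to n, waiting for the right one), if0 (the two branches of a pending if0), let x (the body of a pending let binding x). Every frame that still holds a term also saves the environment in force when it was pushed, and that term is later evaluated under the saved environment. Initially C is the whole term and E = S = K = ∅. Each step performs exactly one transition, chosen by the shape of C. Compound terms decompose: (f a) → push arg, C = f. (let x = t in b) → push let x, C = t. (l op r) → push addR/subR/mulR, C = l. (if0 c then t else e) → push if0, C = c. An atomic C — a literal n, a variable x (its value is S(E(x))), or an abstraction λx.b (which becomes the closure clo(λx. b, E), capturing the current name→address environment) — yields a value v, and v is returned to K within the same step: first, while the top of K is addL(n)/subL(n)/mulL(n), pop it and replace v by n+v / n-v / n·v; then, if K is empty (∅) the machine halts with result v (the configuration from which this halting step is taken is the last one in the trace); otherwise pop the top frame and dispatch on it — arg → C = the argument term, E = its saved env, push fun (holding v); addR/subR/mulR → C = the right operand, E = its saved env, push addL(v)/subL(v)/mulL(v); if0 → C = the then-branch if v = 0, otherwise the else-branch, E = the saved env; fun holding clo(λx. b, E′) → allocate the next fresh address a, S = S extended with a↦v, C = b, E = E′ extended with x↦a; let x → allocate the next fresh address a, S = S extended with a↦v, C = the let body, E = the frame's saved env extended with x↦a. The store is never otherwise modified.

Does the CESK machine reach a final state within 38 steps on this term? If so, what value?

Answer: 1

Machine steps:
0. [C=((λx. ((λq. (x - 0)) (let z = 4 in -1))) (8 - ((λz. z) 7))) | E=∅ | S=∅ | K=∅]
1. [C=(λx. ((λq. (x - 0)) (let z = 4 in -1))) | E=∅ | S=∅ | K=[arg]]
2. [C=(8 - ((λz. z) 7)) | E=∅ | S=∅ | K=[fun]]
3. [C=8 | E=∅ | S=∅ | K=[subR :: fun]]
4. [C=((λz. z) 7) | E=∅ | S=∅ | K=[subL(8) :: fun]]
5. [C=(λz. z) | E=∅ | S=∅ | K=[arg :: subL(8) :: fun]]
6. [C=7 | E=∅ | S=∅ | K=[fun :: subL(8) :: fun]]
7. [C=z | E={z↦0} | S={0↦7} | K=[subL(8) :: fun]]
8. [C=((λq. (x - 0)) (let z = 4 in -1)) | E={x↦1} | S={0↦7, 1↦1} | K=∅]
9. [C=(λq. (x - 0)) | E={x↦1} | S={0↦7, 1↦1} | K=[arg]]
10. [C=(let z = 4 in -1) | E={x↦1} | S={0↦7, 1↦1} | K=[fun]]
11. [C=4 | E={x↦1} | S={0↦7, 1↦1} | K=[let z :: fun]]
12. [C=-1 | E={z↦2, x↦1} | S={0↦7, 1↦1, 2↦4} | K=[fun]]
13. [C=(x - 0) | E={q↦3, x↦1} | S={0↦7, 1↦1, 2↦4, 3↦-1} | K=∅]
14. [C=x | E={q↦3, x↦1} | S={0↦7, 1↦1, 2↦4, 3↦-1} | K=[subR]]
15. [C=0 | E={q↦3, x↦1} | S={0↦7, 1↦1, 2↦4, 3↦-1} | K=[subL(1)]]
→ final value 1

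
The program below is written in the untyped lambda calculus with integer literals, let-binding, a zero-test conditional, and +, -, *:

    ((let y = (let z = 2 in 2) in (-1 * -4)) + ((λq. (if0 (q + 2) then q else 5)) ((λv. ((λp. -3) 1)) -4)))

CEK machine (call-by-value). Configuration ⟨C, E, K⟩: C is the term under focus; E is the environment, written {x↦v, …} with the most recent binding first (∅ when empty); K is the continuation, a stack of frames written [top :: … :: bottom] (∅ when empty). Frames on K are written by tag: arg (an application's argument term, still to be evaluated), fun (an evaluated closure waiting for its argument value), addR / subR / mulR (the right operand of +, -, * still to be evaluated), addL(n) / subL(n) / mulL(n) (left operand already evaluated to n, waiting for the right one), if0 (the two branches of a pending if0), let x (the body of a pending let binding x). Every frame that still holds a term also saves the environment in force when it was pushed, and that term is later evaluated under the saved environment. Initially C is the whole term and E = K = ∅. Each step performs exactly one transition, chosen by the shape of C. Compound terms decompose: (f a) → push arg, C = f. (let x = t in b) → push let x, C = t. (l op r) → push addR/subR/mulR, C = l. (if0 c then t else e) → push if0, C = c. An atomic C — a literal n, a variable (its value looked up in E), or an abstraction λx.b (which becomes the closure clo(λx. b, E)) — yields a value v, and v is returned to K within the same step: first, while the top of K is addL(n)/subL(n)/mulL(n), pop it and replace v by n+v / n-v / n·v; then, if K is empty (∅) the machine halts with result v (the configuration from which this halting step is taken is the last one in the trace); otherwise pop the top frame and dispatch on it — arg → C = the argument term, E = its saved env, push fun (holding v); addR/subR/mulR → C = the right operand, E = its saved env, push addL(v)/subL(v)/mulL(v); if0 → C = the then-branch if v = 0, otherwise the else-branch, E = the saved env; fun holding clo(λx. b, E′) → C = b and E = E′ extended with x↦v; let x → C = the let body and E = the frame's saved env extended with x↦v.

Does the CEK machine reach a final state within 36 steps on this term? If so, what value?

Answer: 9

Execution trace:
step 0: <C=((let y = (let z = 2 in 2) in (-1 * -4)) + ((λq. (if0 (q + 2) then q else 5)) ((λv. ((λp. -3) 1)) -4))), E=∅, K=∅>
step 1: <C=(let y = (let z = 2 in 2) in (-1 * -4)), E=∅, K=[addR]>
step 2: <C=(let z = 2 in 2), E=∅, K=[let y :: addR]>
step 3: <C=2, E=∅, K=[let z :: let y :: addR]>
step 4: <C=2, E={z↦2}, K=[let y :: addR]>
step 5: <C=(-1 * -4), E={y↦2}, K=[addR]>
step 6: <C=-1, E={y↦2}, K=[mulR :: addR]>
step 7: <C=-4, E={y↦2}, K=[mulL(-1) :: addR]>
step 8: <C=((λq. (if0 (q + 2) then q else 5)) ((λv. ((λp. -3) 1)) -4)), E=∅, K=[addL(4)]>
step 9: <C=(λq. (if0 (q + 2) then q else 5)), E=∅, K=[arg :: addL(4)]>
step 10: <C=((λv. ((λp. -3) 1)) -4), E=∅, K=[fun :: addL(4)]>
step 11: <C=(λv. ((λp. -3) 1)), E=∅, K=[arg :: fun :: addL(4)]>
step 12: <C=-4, E=∅, K=[fun :: fun :: addL(4)]>
step 13: <C=((λp. -3) 1), E={v↦-4}, K=[fun :: addL(4)]>
step 14: <C=(λp. -3), E={v↦-4}, K=[arg :: fun :: addL(4)]>
step 15: <C=1, E={v↦-4}, K=[fun :: fun :: addL(4)]>
step 16: <C=-3, E={p↦1, v↦-4}, K=[fun :: addL(4)]>
step 17: <C=(if0 (q + 2) then q else 5), E={q↦-3}, K=[addL(4)]>
step 18: <C=(q + 2), E={q↦-3}, K=[if0 :: addL(4)]>
step 19: <C=q, E={q↦-3}, K=[addR :: if0 :: addL(4)]>
step 20: <C=2, E={q↦-3}, K=[addL(-3) :: if0 :: addL(4)]>
step 21: <C=5, E={q↦-3}, K=[addL(4)]>
→ final value 9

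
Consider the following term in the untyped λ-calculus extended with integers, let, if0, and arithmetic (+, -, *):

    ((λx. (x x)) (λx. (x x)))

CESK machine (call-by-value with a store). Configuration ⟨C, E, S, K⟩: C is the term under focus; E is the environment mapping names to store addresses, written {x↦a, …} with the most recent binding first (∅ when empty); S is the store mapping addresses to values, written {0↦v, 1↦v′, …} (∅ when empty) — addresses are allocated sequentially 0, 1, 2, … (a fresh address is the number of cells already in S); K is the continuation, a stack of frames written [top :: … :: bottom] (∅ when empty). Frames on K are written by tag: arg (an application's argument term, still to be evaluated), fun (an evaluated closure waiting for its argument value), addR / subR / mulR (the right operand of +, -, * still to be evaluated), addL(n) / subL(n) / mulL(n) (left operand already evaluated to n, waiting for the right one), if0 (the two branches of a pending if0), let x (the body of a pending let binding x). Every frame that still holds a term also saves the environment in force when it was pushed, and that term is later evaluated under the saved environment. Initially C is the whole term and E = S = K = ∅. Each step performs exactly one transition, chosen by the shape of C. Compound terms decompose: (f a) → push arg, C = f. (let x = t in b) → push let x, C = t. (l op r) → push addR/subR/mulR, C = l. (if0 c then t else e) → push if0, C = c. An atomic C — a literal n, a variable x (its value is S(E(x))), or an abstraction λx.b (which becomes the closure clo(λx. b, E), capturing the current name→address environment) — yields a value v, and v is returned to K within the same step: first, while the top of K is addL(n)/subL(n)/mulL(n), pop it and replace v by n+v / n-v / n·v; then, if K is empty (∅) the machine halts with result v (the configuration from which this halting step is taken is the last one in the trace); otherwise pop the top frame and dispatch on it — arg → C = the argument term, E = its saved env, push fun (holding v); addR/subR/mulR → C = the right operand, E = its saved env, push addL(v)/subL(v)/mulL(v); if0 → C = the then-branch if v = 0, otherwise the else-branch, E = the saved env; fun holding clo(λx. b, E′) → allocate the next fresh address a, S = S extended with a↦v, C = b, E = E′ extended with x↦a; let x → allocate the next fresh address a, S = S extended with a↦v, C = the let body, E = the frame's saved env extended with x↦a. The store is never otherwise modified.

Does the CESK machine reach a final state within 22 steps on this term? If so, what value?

t=0: ⟨C=((λx. (x x)) (λx. (x x))); E=∅; S=∅; K=∅⟩
t=1: ⟨C=(λx. (x x)); E=∅; S=∅; K=[arg]⟩
t=2: ⟨C=(λx. (x x)); E=∅; S=∅; K=[fun]⟩
t=3: ⟨C=(x x); E={x↦0}; S={0↦clo(λx. (x x), ∅)}; K=∅⟩
t=4: ⟨C=x; E={x↦0}; S={0↦clo(λx. (x x), ∅)}; K=[arg]⟩
t=5: ⟨C=x; E={x↦0}; S={0↦clo(λx. (x x), ∅)}; K=[fun]⟩
t=6: ⟨C=(x x); E={x↦1}; S={0↦clo(λx. (x x), ∅), 1↦clo(λx. (x x), ∅)}; K=∅⟩
t=7: ⟨C=x; E={x↦1}; S={0↦clo(λx. (x x), ∅), 1↦clo(λx. (x x), ∅)}; K=[arg]⟩
t=8: ⟨C=x; E={x↦1}; S={0↦clo(λx. (x x), ∅), 1↦clo(λx. (x x), ∅)}; K=[fun]⟩
t=9: ⟨C=(x x); E={x↦2}; S={0↦clo(λx. (x x), ∅), 1↦clo(λx. (x x), ∅), 2↦clo(λx. (x x), ∅)}; K=∅⟩
t=10: ⟨C=x; E={x↦2}; S={0↦clo(λx. (x x), ∅), 1↦clo(λx. (x x), ∅), 2↦clo(λx. (x x), ∅)}; K=[arg]⟩
t=11: ⟨C=x; E={x↦2}; S={0↦clo(λx. (x x), ∅), 1↦clo(λx. (x x), ∅), 2↦clo(λx. (x x), ∅)}; K=[fun]⟩
t=12: ⟨C=(x x); E={x↦3}; S={0↦clo(λx. (x x), ∅), 1↦clo(λx. (x x), ∅), 2↦clo(λx. (x x), ∅), 3↦clo(λx. (x x), ∅)}; K=∅⟩
t=13: ⟨C=x; E={x↦3}; S={0↦clo(λx. (x x), ∅), 1↦clo(λx. (x x), ∅), 2↦clo(λx. (x x), ∅), 3↦clo(λx. (x x), ∅)}; K=[arg]⟩
t=14: ⟨C=x; E={x↦3}; S={0↦clo(λx. (x x), ∅), 1↦clo(λx. (x x), ∅), 2↦clo(λx. (x x), ∅), 3↦clo(λx. (x x), ∅)}; K=[fun]⟩
t=15: ⟨C=(x x); E={x↦4}; S={0↦clo(λx. (x x), ∅), 1↦clo(λx. (x x), ∅), 2↦clo(λx. (x x), ∅), 3↦clo(λx. (x x), ∅), 4↦clo(λx. (x x), ∅)}; K=∅⟩
t=16: ⟨C=x; E={x↦4}; S={0↦clo(λx. (x x), ∅), 1↦clo(λx. (x x), ∅), 2↦clo(λx. (x x), ∅), 3↦clo(λx. (x x), ∅), 4↦clo(λx. (x x), ∅)}; K=[arg]⟩
t=17: ⟨C=x; E={x↦4}; S={0↦clo(λx. (x x), ∅), 1↦clo(λx. (x x), ∅), 2↦clo(λx. (x x), ∅), 3↦clo(λx. (x x), ∅), 4↦clo(λx. (x x), ∅)}; K=[fun]⟩
t=18: ⟨C=(x x); E={x↦5}; S={0↦clo(λx. (x x), ∅), 1↦clo(λx. (x x), ∅), 2↦clo(λx. (x x), ∅), 3↦clo(λx. (x x), ∅), 4↦clo(λx. (x x), ∅), 5↦clo(λx. (x x), ∅)}; K=∅⟩
t=19: ⟨C=x; E={x↦5}; S={0↦clo(λx. (x x), ∅), 1↦clo(λx. (x x), ∅), 2↦clo(λx. (x x), ∅), 3↦clo(λx. (x x), ∅), 4↦clo(λx. (x x), ∅), 5↦clo(λx. (x x), ∅)}; K=[arg]⟩
t=20: ⟨C=x; E={x↦5}; S={0↦clo(λx. (x x), ∅), 1↦clo(λx. (x x), ∅), 2↦clo(λx. (x x), ∅), 3↦clo(λx. (x x), ∅), 4↦clo(λx. (x x), ∅), 5↦clo(λx. (x x), ∅)}; K=[fun]⟩
t=21: ⟨C=(x x); E={x↦6}; S={0↦clo(λx. (x x), ∅), 1↦clo(λx. (x x), ∅), 2↦clo(λx. (x x), ∅), 3↦clo(λx. (x x), ∅), 4↦clo(λx. (x x), ∅), 5↦clo(λx. (x x), ∅), 6↦clo(λx. (x x), ∅)}; K=∅⟩
t=22: ⟨C=x; E={x↦6}; S={0↦clo(λx. (x x), ∅), 1↦clo(λx. (x x), ∅), 2↦clo(λx. (x x), ∅), 3↦clo(λx. (x x), ∅), 4↦clo(λx. (x x), ∅), 5↦clo(λx. (x x), ∅), 6↦clo(λx. (x x), ∅)}; K=[arg]⟩
→ 22 transitions taken and the configuration is still not final: no result within 22 steps

Answer: DIVERGES (no final state within 22 steps)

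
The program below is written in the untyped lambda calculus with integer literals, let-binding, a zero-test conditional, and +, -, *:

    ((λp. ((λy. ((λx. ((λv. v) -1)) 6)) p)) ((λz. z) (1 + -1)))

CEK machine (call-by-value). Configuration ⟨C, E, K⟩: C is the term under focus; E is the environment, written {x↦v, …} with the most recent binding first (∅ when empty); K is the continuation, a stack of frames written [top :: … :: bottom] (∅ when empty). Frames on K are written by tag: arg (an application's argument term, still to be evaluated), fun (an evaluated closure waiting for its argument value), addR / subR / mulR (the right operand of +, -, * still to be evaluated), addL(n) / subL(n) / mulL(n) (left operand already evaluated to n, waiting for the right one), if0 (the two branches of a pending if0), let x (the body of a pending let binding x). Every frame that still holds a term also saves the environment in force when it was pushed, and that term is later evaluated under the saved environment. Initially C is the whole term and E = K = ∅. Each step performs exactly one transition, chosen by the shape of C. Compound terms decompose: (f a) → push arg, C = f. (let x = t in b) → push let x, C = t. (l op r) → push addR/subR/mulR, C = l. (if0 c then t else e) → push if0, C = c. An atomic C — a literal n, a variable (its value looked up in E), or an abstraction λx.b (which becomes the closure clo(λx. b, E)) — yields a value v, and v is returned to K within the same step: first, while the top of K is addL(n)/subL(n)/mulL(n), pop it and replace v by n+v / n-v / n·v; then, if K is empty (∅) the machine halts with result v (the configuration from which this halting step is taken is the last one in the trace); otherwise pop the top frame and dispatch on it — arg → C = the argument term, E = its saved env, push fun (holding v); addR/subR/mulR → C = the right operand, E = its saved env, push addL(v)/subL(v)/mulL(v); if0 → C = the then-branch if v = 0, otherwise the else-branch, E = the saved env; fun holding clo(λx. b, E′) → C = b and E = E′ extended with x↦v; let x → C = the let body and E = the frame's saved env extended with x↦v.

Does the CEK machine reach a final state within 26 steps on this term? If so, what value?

0. [C=((λp. ((λy. ((λx. ((λv. v) -1)) 6)) p)) ((λz. z) (1 + -1))) | E=∅ | K=∅]
1. [C=(λp. ((λy. ((λx. ((λv. v) -1)) 6)) p)) | E=∅ | K=[arg]]
2. [C=((λz. z) (1 + -1)) | E=∅ | K=[fun]]
3. [C=(λz. z) | E=∅ | K=[arg :: fun]]
4. [C=(1 + -1) | E=∅ | K=[fun :: fun]]
5. [C=1 | E=∅ | K=[addR :: fun :: fun]]
6. [C=-1 | E=∅ | K=[addL(1) :: fun :: fun]]
7. [C=z | E={z↦0} | K=[fun]]
8. [C=((λy. ((λx. ((λv. v) -1)) 6)) p) | E={p↦0} | K=∅]
9. [C=(λy. ((λx. ((λv. v) -1)) 6)) | E={p↦0} | K=[arg]]
10. [C=p | E={p↦0} | K=[fun]]
11. [C=((λx. ((λv. v) -1)) 6) | E={y↦0, p↦0} | K=∅]
12. [C=(λx. ((λv. v) -1)) | E={y↦0, p↦0} | K=[arg]]
13. [C=6 | E={y↦0, p↦0} | K=[fun]]
14. [C=((λv. v) -1) | E={x↦6, y↦0, p↦0} | K=∅]
15. [C=(λv. v) | E={x↦6, y↦0, p↦0} | K=[arg]]
16. [C=-1 | E={x↦6, y↦0, p↦0} | K=[fun]]
17. [C=v | E={v↦-1, x↦6, y↦0, p↦0} | K=∅]
→ final value -1

Answer: -1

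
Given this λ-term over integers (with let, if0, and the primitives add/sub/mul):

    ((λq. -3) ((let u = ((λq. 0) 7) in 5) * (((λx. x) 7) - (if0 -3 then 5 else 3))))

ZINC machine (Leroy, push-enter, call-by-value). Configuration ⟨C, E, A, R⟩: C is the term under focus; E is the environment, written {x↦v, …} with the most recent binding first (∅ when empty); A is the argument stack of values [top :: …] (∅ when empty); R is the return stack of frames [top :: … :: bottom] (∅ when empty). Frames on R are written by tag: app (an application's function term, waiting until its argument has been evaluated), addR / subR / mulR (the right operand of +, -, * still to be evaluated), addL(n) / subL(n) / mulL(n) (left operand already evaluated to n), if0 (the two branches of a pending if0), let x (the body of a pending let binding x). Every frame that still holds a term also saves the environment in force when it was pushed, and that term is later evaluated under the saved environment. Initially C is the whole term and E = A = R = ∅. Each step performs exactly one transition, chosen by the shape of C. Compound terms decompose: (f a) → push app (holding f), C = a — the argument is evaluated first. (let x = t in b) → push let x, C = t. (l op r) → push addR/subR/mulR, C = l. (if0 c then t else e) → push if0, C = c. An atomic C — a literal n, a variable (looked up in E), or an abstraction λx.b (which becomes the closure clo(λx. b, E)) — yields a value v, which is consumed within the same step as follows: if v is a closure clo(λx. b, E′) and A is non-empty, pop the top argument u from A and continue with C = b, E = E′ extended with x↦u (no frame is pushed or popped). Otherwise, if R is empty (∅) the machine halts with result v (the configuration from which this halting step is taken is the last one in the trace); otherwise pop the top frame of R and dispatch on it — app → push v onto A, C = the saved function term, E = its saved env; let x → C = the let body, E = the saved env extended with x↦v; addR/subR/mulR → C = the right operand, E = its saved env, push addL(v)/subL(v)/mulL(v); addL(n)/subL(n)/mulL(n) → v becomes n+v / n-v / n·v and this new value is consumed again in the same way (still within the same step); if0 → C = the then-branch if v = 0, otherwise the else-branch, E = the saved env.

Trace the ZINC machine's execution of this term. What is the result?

[0] [C=((λq. -3) ((let u = ((λq. 0) 7) in 5) * (((λx. x) 7) - (if0 -3 then 5 else 3)))) | E=∅ | A=∅ | R=∅]
[1] [C=((let u = ((λq. 0) 7) in 5) * (((λx. x) 7) - (if0 -3 then 5 else 3))) | E=∅ | A=∅ | R=[app]]
[2] [C=(let u = ((λq. 0) 7) in 5) | E=∅ | A=∅ | R=[mulR :: app]]
[3] [C=((λq. 0) 7) | E=∅ | A=∅ | R=[let u :: mulR :: app]]
[4] [C=7 | E=∅ | A=∅ | R=[app :: let u :: mulR :: app]]
[5] [C=(λq. 0) | E=∅ | A=[7] | R=[let u :: mulR :: app]]
[6] [C=0 | E={q↦7} | A=∅ | R=[let u :: mulR :: app]]
[7] [C=5 | E={u↦0} | A=∅ | R=[mulR :: app]]
[8] [C=(((λx. x) 7) - (if0 -3 then 5 else 3)) | E=∅ | A=∅ | R=[mulL(5) :: app]]
[9] [C=((λx. x) 7) | E=∅ | A=∅ | R=[subR :: mulL(5) :: app]]
[10] [C=7 | E=∅ | A=∅ | R=[app :: subR :: mulL(5) :: app]]
[11] [C=(λx. x) | E=∅ | A=[7] | R=[subR :: mulL(5) :: app]]
[12] [C=x | E={x↦7} | A=∅ | R=[subR :: mulL(5) :: app]]
[13] [C=(if0 -3 then 5 else 3) | E=∅ | A=∅ | R=[subL(7) :: mulL(5) :: app]]
[14] [C=-3 | E=∅ | A=∅ | R=[if0 :: subL(7) :: mulL(5) :: app]]
[15] [C=3 | E=∅ | A=∅ | R=[subL(7) :: mulL(5) :: app]]
[16] [C=(λq. -3) | E=∅ | A=[20] | R=∅]
[17] [C=-3 | E={q↦20} | A=∅ | R=∅]
→ final value -3

Answer: -3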